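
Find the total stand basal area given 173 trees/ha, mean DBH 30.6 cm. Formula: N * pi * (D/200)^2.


(D/200)^2 = (30.6/200)^2 = 0.153^2 = 0.023409
Individual BA = 3.141593 * 0.023409 = 0.0735416 m^2
Stand BA = 173 * 0.0735416 = 12.7227 ≈ 12.72 m^2/ha

12.72 m^2/ha


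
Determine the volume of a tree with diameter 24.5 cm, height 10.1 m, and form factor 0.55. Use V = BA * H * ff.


(D/200)^2 = (24.5/200)^2 = 0.1225^2 = 0.01500625
BA = 3.141593 * 0.01500625 = 0.0471435 m^2
V = 0.0471435 * 10.1 * 0.55 = 0.261882 ≈ 0.262 m^3

0.262 m^3


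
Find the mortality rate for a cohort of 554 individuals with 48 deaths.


Mortality rate = 48 / 554 = 0.086643 ≈ 0.0866

0.0866


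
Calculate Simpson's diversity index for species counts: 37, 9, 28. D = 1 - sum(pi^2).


Total N = 37 + 9 + 28 = 74
Per-species terms:
  p = 37/74 = 0.500000; p^2 = 0.500000^2 = 0.250000
  p = 9/74 = 0.121622; p^2 = 0.121622^2 = 0.014792
  p = 28/74 = 0.378378; p^2 = 0.378378^2 = 0.143170
sum(p^2) = 0.250000 + 0.014792 + 0.143170 = 0.407962
D = 1 - 0.407962 = 0.592038 ≈ 0.5920

0.5920


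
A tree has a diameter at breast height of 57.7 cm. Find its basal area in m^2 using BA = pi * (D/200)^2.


D/200 = 57.7/200 = 0.2885 m
(D/200)^2 = 0.2885^2 = 0.08323225
BA = 3.141593 * 0.08323225 = 0.261482 ≈ 0.2615 m^2

0.2615 m^2


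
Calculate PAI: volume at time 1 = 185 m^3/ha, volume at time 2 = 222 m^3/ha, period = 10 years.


PAI = (V2 - V1) / period = (222 - 185) / 10 = 37 / 10 = 3.70 m^3/ha/yr

3.70 m^3/ha/yr


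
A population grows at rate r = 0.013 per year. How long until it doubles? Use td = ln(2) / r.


td = ln(2) / 0.013 = 0.693147 / 0.013 = 53.3190 ≈ 53.3 years

53.3 years


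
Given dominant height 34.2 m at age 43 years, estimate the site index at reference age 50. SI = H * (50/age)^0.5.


50/43 = 1.16279
(1.16279)^0.5 = 1.07833
SI = 34.2 * 1.07833 = 36.8789 ≈ 36.9 m

36.9 m


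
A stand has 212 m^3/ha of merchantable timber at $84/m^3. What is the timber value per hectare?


Value = 212 * 84 = $17808/ha

$17808/ha


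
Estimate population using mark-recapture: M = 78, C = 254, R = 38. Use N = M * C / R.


N = M * C / R = 78 * 254 / 38 = 19812 / 38 = 521.37 ≈ 521

521 individuals


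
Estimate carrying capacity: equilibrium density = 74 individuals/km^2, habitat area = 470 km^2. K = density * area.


K = 74 * 470 = 34780 individuals

34780 individuals


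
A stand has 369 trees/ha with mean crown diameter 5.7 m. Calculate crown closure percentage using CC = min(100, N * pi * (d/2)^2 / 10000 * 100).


(d/2)^2 = (5.7/2)^2 = 2.85^2 = 8.1225
Crown area = 3.141593 * 8.1225 = 25.5176 m^2
N * area / 10000 * 100 = 369 * 25.5176 / 10000 * 100 = 94.1599
CC = min(100, 94.1599) = 94.1599 ≈ 94.2%

94.2%


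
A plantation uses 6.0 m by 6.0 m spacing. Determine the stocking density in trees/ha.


N = 10000 / 6.0^2 = 10000 / 36 = 277.778 ≈ 278 trees/ha

278 trees/ha


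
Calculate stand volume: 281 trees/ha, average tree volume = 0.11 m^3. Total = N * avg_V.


V_stand = 281 * 0.11 = 30.91 ≈ 30.9 m^3/ha

30.9 m^3/ha


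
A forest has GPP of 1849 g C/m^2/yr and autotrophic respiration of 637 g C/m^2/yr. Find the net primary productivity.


NPP = GPP - Ra = 1849 - 637 = 1212 g C/m^2/yr

1212 g C/m^2/yr


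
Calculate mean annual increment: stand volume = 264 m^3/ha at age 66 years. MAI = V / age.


MAI = 264 / 66 = 4.00 m^3/ha/yr

4.00 m^3/ha/yr


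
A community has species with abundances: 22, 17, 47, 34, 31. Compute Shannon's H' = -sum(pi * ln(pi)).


Total N = 22 + 17 + 47 + 34 + 31 = 151
Per-species terms:
  p = 22/151 = 0.145695; ln(p) = -1.926240; p*ln(p) = 0.145695 * (-1.926240) = -0.280644
  p = 17/151 = 0.112583; ln(p) = -2.184065; p*ln(p) = 0.112583 * (-2.184065) = -0.245889
  p = 47/151 = 0.311258; ln(p) = -1.167133; p*ln(p) = 0.311258 * (-1.167133) = -0.363279
  p = 34/151 = 0.225166; ln(p) = -1.490917; p*ln(p) = 0.225166 * (-1.490917) = -0.335704
  p = 31/151 = 0.205298; ln(p) = -1.583293; p*ln(p) = 0.205298 * (-1.583293) = -0.325047
sum(p*ln(p)) = (-0.280644) + (-0.245889) + (-0.363279) + (-0.335704) + (-0.325047) = -1.550563
H' = -(-1.550563) = 1.550563 ≈ 1.5506

1.5506


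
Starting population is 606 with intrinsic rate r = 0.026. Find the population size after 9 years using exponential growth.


r*t = 0.026 * 9 = 0.234
exp(0.234) = 1.26364
N = 606 * 1.26364 = 765.766 ≈ 766

766


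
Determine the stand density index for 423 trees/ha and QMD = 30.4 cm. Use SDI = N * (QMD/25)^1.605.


QMD/25 = 30.4/25 = 1.216
(1.216)^1.605 = exp(1.605 * ln(1.216)) = exp(1.605 * 0.195567) = exp(0.313885) = 1.36873
SDI = 423 * 1.36873 = 578.973 ≈ 579

579


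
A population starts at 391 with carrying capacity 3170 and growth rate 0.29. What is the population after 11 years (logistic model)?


(K - N0)/N0 = (3170 - 391)/391 = 2779/391 = 7.10742
r*t = 0.29 * 11 = 3.19; exp(-3.19) = 0.0411719
7.10742 * 0.0411719 = 0.292626
1 + 0.292626 = 1.29263
N = 3170 / 1.29263 = 2452.36 ≈ 2452

2452


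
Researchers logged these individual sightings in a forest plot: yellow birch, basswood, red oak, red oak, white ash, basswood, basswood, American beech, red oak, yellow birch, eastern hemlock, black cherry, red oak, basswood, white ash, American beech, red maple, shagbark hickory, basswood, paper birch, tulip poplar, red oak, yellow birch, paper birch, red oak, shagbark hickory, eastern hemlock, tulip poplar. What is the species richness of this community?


Total individuals logged = 28
Distinct species (count of individuals): yellow birch (3), basswood (5), red oak (6), white ash (2), American beech (2), eastern hemlock (2), black cherry (1), red maple (1), shagbark hickory (2), paper birch (2), tulip poplar (2)
Species richness = number of distinct species = 11

11


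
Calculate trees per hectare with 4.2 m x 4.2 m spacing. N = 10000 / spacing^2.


N = 10000 / 4.2^2 = 10000 / 17.64 = 566.893 ≈ 567 trees/ha

567 trees/ha


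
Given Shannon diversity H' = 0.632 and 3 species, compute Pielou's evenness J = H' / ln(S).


ln(3) = 1.09861
J = H' / ln(S) = 0.632 / 1.09861 = 0.575272 ≈ 0.5753

0.5753


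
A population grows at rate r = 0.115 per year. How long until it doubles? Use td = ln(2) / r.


td = ln(2) / 0.115 = 0.693147 / 0.115 = 6.02737 ≈ 6.0 years

6.0 years


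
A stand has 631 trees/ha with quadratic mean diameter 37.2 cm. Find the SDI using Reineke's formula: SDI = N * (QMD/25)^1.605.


QMD/25 = 37.2/25 = 1.488
(1.488)^1.605 = exp(1.605 * ln(1.488)) = exp(1.605 * 0.397433) = exp(0.637880) = 1.89246
SDI = 631 * 1.89246 = 1194.14 ≈ 1194

1194


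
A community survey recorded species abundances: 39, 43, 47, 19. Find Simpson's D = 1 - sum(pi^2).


Total N = 39 + 43 + 47 + 19 = 148
Per-species terms:
  p = 39/148 = 0.263514; p^2 = 0.263514^2 = 0.069440
  p = 43/148 = 0.290541; p^2 = 0.290541^2 = 0.084414
  p = 47/148 = 0.317568; p^2 = 0.317568^2 = 0.100849
  p = 19/148 = 0.128378; p^2 = 0.128378^2 = 0.016481
sum(p^2) = 0.069440 + 0.084414 + 0.100849 + 0.016481 = 0.271184
D = 1 - 0.271184 = 0.728816 ≈ 0.7288

0.7288


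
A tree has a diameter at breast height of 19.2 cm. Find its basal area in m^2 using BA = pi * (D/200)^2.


D/200 = 19.2/200 = 0.096 m
(D/200)^2 = 0.096^2 = 0.009216
BA = 3.141593 * 0.009216 = 0.0289529 ≈ 0.0290 m^2

0.0290 m^2


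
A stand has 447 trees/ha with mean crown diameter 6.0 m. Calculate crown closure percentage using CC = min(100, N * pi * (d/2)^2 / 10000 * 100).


(d/2)^2 = (6.0/2)^2 = 3^2 = 9
Crown area = 3.141593 * 9 = 28.2743 m^2
N * area / 10000 * 100 = 447 * 28.2743 / 10000 * 100 = 126.386
CC = min(100, 126.386) = 100%

100%


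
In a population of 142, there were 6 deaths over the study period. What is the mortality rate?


Mortality rate = 6 / 142 = 0.042254 ≈ 0.0423

0.0423


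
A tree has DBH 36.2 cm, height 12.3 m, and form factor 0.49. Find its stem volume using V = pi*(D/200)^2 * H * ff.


(D/200)^2 = (36.2/200)^2 = 0.181^2 = 0.032761
BA = 3.141593 * 0.032761 = 0.102922 m^2
V = 0.102922 * 12.3 * 0.49 = 0.620311 ≈ 0.620 m^3

0.620 m^3


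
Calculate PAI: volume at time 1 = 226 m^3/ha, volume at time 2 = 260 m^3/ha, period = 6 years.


PAI = (V2 - V1) / period = (260 - 226) / 6 = 34 / 6 = 5.6667 ≈ 5.67 m^3/ha/yr

5.67 m^3/ha/yr


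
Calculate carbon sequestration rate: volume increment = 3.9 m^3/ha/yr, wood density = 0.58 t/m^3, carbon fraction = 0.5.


C = 3.9 * 0.58 * 0.5 = 1.131 ≈ 1.13 t C/ha/yr

1.13 t C/ha/yr


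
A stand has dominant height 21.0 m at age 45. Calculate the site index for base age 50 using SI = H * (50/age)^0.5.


50/45 = 1.11111
(1.11111)^0.5 = 1.05409
SI = 21.0 * 1.05409 = 22.1359 ≈ 22.1 m

22.1 m


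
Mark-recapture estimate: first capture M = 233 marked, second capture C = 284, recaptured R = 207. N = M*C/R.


N = M * C / R = 233 * 284 / 207 = 66172 / 207 = 319.67 ≈ 320

320 individuals


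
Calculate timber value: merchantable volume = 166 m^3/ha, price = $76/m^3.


Value = 166 * 76 = $12616/ha

$12616/ha


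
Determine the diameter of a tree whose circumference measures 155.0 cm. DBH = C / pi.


DBH = C / pi = 155.0 / 3.141593 = 49.3380 ≈ 49.34 cm

49.34 cm


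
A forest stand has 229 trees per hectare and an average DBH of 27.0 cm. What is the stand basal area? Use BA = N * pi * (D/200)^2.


(D/200)^2 = (27.0/200)^2 = 0.135^2 = 0.018225
Individual BA = 3.141593 * 0.018225 = 0.0572555 m^2
Stand BA = 229 * 0.0572555 = 13.1115 ≈ 13.11 m^2/ha

13.11 m^2/ha


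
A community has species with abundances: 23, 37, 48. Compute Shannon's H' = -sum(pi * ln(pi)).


Total N = 23 + 37 + 48 = 108
Per-species terms:
  p = 23/108 = 0.212963; ln(p) = -1.546637; p*ln(p) = 0.212963 * (-1.546637) = -0.329376
  p = 37/108 = 0.342593; ln(p) = -1.071212; p*ln(p) = 0.342593 * (-1.071212) = -0.366990
  p = 48/108 = 0.444444; ln(p) = -0.810931; p*ln(p) = 0.444444 * (-0.810931) = -0.360413
sum(p*ln(p)) = (-0.329376) + (-0.366990) + (-0.360413) = -1.056779
H' = -(-1.056779) = 1.056779 ≈ 1.0568

1.0568


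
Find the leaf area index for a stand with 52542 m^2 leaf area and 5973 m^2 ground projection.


LAI = 52542 / 5973 = 8.7966 ≈ 8.80

8.80


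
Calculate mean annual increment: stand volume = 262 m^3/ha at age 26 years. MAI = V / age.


MAI = 262 / 26 = 10.0769 ≈ 10.08 m^3/ha/yr

10.08 m^3/ha/yr


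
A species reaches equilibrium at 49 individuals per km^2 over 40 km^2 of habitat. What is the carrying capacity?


K = 49 * 40 = 1960 individuals

1960 individuals


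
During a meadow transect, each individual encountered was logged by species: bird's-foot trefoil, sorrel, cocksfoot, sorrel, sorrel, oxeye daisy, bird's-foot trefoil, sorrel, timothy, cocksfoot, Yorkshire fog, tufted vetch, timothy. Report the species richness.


Total individuals logged = 13
Distinct species (count of individuals): bird's-foot trefoil (2), sorrel (4), cocksfoot (2), oxeye daisy (1), timothy (2), Yorkshire fog (1), tufted vetch (1)
Species richness = number of distinct species = 7

7


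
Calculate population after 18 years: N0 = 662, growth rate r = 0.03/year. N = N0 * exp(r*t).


r*t = 0.03 * 18 = 0.54
exp(0.54) = 1.71601
N = 662 * 1.71601 = 1136.00 ≈ 1136

1136


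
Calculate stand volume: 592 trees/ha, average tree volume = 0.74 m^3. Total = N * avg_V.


V_stand = 592 * 0.74 = 438.08 ≈ 438.1 m^3/ha

438.1 m^3/ha


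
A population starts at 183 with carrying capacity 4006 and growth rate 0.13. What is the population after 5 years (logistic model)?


(K - N0)/N0 = (4006 - 183)/183 = 3823/183 = 20.8907
r*t = 0.13 * 5 = 0.65; exp(-0.65) = 0.522046
20.8907 * 0.522046 = 10.9059
1 + 10.9059 = 11.9059
N = 4006 / 11.9059 = 336.472 ≈ 336

336


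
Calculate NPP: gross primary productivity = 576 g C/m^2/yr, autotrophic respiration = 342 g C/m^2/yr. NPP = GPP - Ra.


NPP = GPP - Ra = 576 - 342 = 234 g C/m^2/yr

234 g C/m^2/yr


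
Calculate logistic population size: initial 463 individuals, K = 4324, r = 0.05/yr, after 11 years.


(K - N0)/N0 = (4324 - 463)/463 = 3861/463 = 8.33909
r*t = 0.05 * 11 = 0.55; exp(-0.55) = 0.576950
8.33909 * 0.576950 = 4.81124
1 + 4.81124 = 5.81124
N = 4324 / 5.81124 = 744.075 ≈ 744

744


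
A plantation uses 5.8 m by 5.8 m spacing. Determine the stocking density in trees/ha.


N = 10000 / 5.8^2 = 10000 / 33.64 = 297.265 ≈ 297 trees/ha

297 trees/ha


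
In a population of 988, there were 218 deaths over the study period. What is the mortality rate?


Mortality rate = 218 / 988 = 0.220648 ≈ 0.2206

0.2206


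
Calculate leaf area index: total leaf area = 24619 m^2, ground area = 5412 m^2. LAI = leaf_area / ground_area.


LAI = 24619 / 5412 = 4.5490 ≈ 4.55

4.55


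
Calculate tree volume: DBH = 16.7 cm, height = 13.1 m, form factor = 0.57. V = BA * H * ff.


(D/200)^2 = (16.7/200)^2 = 0.0835^2 = 0.00697225
BA = 3.141593 * 0.00697225 = 0.0219040 m^2
V = 0.0219040 * 13.1 * 0.57 = 0.163557 ≈ 0.164 m^3

0.164 m^3


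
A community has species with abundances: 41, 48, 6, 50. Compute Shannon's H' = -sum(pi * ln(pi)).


Total N = 41 + 48 + 6 + 50 = 145
Per-species terms:
  p = 41/145 = 0.282759; ln(p) = -1.263160; p*ln(p) = 0.282759 * (-1.263160) = -0.357170
  p = 48/145 = 0.331034; ln(p) = -1.105534; p*ln(p) = 0.331034 * (-1.105534) = -0.365969
  p = 6/145 = 0.041379; ln(p) = -3.184982; p*ln(p) = 0.041379 * (-3.184982) = -0.131791
  p = 50/145 = 0.344828; ln(p) = -1.064710; p*ln(p) = 0.344828 * (-1.064710) = -0.367142
sum(p*ln(p)) = (-0.357170) + (-0.365969) + (-0.131791) + (-0.367142) = -1.222072
H' = -(-1.222072) = 1.222072 ≈ 1.2221

1.2221


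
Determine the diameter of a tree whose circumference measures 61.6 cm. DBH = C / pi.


DBH = C / pi = 61.6 / 3.141593 = 19.6079 ≈ 19.61 cm

19.61 cm


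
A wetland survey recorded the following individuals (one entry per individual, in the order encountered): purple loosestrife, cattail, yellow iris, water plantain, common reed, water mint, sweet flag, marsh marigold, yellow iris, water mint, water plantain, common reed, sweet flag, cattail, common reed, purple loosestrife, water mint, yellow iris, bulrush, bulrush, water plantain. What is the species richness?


Total individuals logged = 21
Distinct species (count of individuals): purple loosestrife (2), cattail (2), yellow iris (3), water plantain (3), common reed (3), water mint (3), sweet flag (2), marsh marigold (1), bulrush (2)
Species richness = number of distinct species = 9

9


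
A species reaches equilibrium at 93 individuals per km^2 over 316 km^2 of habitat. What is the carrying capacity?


K = 93 * 316 = 29388 individuals

29388 individuals


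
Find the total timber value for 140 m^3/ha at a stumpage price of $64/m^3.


Value = 140 * 64 = $8960/ha

$8960/ha


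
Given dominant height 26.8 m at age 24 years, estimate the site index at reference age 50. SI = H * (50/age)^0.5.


50/24 = 2.08333
(2.08333)^0.5 = 1.44337
SI = 26.8 * 1.44337 = 38.6823 ≈ 38.7 m

38.7 m


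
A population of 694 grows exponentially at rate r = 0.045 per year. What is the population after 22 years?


r*t = 0.045 * 22 = 0.99
exp(0.99) = 2.69123
N = 694 * 2.69123 = 1867.71 ≈ 1868

1868


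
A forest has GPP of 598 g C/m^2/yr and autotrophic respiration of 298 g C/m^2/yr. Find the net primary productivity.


NPP = GPP - Ra = 598 - 298 = 300 g C/m^2/yr

300 g C/m^2/yr


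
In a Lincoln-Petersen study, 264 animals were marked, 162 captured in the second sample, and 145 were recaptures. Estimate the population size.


N = M * C / R = 264 * 162 / 145 = 42768 / 145 = 294.95 ≈ 295

295 individuals


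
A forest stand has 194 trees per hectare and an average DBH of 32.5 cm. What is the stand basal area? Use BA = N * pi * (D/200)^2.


(D/200)^2 = (32.5/200)^2 = 0.1625^2 = 0.02640625
Individual BA = 3.141593 * 0.02640625 = 0.0829577 m^2
Stand BA = 194 * 0.0829577 = 16.0938 ≈ 16.09 m^2/ha

16.09 m^2/ha


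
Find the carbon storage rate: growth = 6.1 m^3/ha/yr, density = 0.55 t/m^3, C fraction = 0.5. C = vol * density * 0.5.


C = 6.1 * 0.55 * 0.5 = 1.6775 ≈ 1.68 t C/ha/yr

1.68 t C/ha/yr


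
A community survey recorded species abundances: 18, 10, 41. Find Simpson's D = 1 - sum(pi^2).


Total N = 18 + 10 + 41 = 69
Per-species terms:
  p = 18/69 = 0.260870; p^2 = 0.260870^2 = 0.068053
  p = 10/69 = 0.144928; p^2 = 0.144928^2 = 0.021004
  p = 41/69 = 0.594203; p^2 = 0.594203^2 = 0.353077
sum(p^2) = 0.068053 + 0.021004 + 0.353077 = 0.442134
D = 1 - 0.442134 = 0.557866 ≈ 0.5579

0.5579


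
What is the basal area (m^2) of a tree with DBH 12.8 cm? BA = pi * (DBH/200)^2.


D/200 = 12.8/200 = 0.064 m
(D/200)^2 = 0.064^2 = 0.004096
BA = 3.141593 * 0.004096 = 0.0128680 ≈ 0.0129 m^2

0.0129 m^2


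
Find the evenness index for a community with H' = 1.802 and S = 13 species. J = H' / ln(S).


ln(13) = 2.56495
J = H' / ln(S) = 1.802 / 2.56495 = 0.702548 ≈ 0.7025

0.7025


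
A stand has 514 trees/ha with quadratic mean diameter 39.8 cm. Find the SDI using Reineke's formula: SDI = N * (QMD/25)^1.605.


QMD/25 = 39.8/25 = 1.592
(1.592)^1.605 = exp(1.605 * ln(1.592)) = exp(1.605 * 0.464991) = exp(0.746311) = 2.10920
SDI = 514 * 2.10920 = 1084.13 ≈ 1084

1084


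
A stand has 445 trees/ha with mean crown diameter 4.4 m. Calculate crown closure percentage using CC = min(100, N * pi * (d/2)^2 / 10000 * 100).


(d/2)^2 = (4.4/2)^2 = 2.2^2 = 4.84
Crown area = 3.141593 * 4.84 = 15.2053 m^2
N * area / 10000 * 100 = 445 * 15.2053 / 10000 * 100 = 67.6636
CC = min(100, 67.6636) = 67.6636 ≈ 67.7%

67.7%


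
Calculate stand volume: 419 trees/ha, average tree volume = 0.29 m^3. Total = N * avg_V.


V_stand = 419 * 0.29 = 121.51 ≈ 121.5 m^3/ha

121.5 m^3/ha


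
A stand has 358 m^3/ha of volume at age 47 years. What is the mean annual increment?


MAI = 358 / 47 = 7.6170 ≈ 7.62 m^3/ha/yr

7.62 m^3/ha/yr


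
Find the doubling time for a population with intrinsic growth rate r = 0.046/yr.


td = ln(2) / 0.046 = 0.693147 / 0.046 = 15.0684 ≈ 15.1 years

15.1 years


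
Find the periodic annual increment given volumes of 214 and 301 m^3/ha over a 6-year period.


PAI = (V2 - V1) / period = (301 - 214) / 6 = 87 / 6 = 14.50 m^3/ha/yr

14.50 m^3/ha/yr


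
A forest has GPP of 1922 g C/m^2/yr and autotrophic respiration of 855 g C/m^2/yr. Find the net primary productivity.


NPP = GPP - Ra = 1922 - 855 = 1067 g C/m^2/yr

1067 g C/m^2/yr


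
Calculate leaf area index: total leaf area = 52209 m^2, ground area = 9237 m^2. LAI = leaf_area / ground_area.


LAI = 52209 / 9237 = 5.6522 ≈ 5.65

5.65


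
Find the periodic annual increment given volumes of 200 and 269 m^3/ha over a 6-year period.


PAI = (V2 - V1) / period = (269 - 200) / 6 = 69 / 6 = 11.50 m^3/ha/yr

11.50 m^3/ha/yr


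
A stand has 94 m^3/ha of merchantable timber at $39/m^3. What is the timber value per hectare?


Value = 94 * 39 = $3666/ha

$3666/ha


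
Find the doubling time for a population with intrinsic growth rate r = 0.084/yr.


td = ln(2) / 0.084 = 0.693147 / 0.084 = 8.25175 ≈ 8.3 years

8.3 years


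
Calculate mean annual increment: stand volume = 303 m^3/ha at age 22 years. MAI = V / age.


MAI = 303 / 22 = 13.7727 ≈ 13.77 m^3/ha/yr

13.77 m^3/ha/yr


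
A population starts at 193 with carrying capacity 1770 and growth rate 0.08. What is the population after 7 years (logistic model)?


(K - N0)/N0 = (1770 - 193)/193 = 1577/193 = 8.17098
r*t = 0.08 * 7 = 0.56; exp(-0.56) = 0.571209
8.17098 * 0.571209 = 4.66734
1 + 4.66734 = 5.66734
N = 1770 / 5.66734 = 312.316 ≈ 312

312


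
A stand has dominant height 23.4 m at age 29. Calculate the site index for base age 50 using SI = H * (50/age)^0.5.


50/29 = 1.72414
(1.72414)^0.5 = 1.31307
SI = 23.4 * 1.31307 = 30.7258 ≈ 30.7 m

30.7 m


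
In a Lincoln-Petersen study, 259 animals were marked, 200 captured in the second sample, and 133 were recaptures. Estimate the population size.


N = M * C / R = 259 * 200 / 133 = 51800 / 133 = 389.47 ≈ 389

389 individuals


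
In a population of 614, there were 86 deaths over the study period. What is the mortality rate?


Mortality rate = 86 / 614 = 0.140065 ≈ 0.1401

0.1401


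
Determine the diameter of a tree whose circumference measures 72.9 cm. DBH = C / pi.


DBH = C / pi = 72.9 / 3.141593 = 23.2048 ≈ 23.20 cm

23.20 cm


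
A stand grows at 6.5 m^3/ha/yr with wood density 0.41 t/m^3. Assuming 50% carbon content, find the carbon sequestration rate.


C = 6.5 * 0.41 * 0.5 = 1.3325 ≈ 1.33 t C/ha/yr

1.33 t C/ha/yr


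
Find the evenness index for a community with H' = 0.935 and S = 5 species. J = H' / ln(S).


ln(5) = 1.60944
J = H' / ln(S) = 0.935 / 1.60944 = 0.580947 ≈ 0.5809

0.5809


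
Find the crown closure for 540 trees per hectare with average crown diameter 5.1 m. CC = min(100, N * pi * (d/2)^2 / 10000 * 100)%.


(d/2)^2 = (5.1/2)^2 = 2.55^2 = 6.5025
Crown area = 3.141593 * 6.5025 = 20.4282 m^2
N * area / 10000 * 100 = 540 * 20.4282 / 10000 * 100 = 110.312
CC = min(100, 110.312) = 100%

100%


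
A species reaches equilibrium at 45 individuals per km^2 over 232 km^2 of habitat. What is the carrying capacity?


K = 45 * 232 = 10440 individuals

10440 individuals


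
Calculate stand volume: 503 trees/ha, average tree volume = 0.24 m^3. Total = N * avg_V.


V_stand = 503 * 0.24 = 120.72 ≈ 120.7 m^3/ha

120.7 m^3/ha


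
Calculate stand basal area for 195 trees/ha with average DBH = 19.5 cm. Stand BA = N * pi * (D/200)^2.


(D/200)^2 = (19.5/200)^2 = 0.0975^2 = 0.00950625
Individual BA = 3.141593 * 0.00950625 = 0.0298648 m^2
Stand BA = 195 * 0.0298648 = 5.82364 ≈ 5.82 m^2/ha

5.82 m^2/ha


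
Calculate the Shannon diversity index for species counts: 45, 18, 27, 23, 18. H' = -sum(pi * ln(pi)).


Total N = 45 + 18 + 27 + 23 + 18 = 131
Per-species terms:
  p = 45/131 = 0.343511; ln(p) = -1.068536; p*ln(p) = 0.343511 * (-1.068536) = -0.367054
  p = 18/131 = 0.137405; ln(p) = -1.984823; p*ln(p) = 0.137405 * (-1.984823) = -0.272725
  p = 27/131 = 0.206107; ln(p) = -1.579360; p*ln(p) = 0.206107 * (-1.579360) = -0.325517
  p = 23/131 = 0.175573; ln(p) = -1.739700; p*ln(p) = 0.175573 * (-1.739700) = -0.305444
  p = 18/131 = 0.137405; ln(p) = -1.984823; p*ln(p) = 0.137405 * (-1.984823) = -0.272725
sum(p*ln(p)) = (-0.367054) + (-0.272725) + (-0.325517) + (-0.305444) + (-0.272725) = -1.543465
H' = -(-1.543465) = 1.543465 ≈ 1.5435

1.5435


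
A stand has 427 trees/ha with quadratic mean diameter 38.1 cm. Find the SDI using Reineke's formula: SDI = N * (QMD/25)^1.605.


QMD/25 = 38.1/25 = 1.524
(1.524)^1.605 = exp(1.605 * ln(1.524)) = exp(1.605 * 0.421338) = exp(0.676247) = 1.96648
SDI = 427 * 1.96648 = 839.687 ≈ 840

840


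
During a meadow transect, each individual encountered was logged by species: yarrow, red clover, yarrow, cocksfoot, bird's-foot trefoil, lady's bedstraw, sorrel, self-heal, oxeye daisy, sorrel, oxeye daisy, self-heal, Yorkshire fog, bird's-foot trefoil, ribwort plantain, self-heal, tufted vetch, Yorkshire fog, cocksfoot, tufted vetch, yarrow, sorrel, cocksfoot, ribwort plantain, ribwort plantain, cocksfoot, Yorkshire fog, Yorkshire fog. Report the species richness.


Total individuals logged = 28
Distinct species (count of individuals): yarrow (3), red clover (1), cocksfoot (4), bird's-foot trefoil (2), lady's bedstraw (1), sorrel (3), self-heal (3), oxeye daisy (2), Yorkshire fog (4), ribwort plantain (3), tufted vetch (2)
Species richness = number of distinct species = 11

11


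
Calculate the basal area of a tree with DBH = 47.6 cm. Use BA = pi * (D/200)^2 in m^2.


D/200 = 47.6/200 = 0.238 m
(D/200)^2 = 0.238^2 = 0.056644
BA = 3.141593 * 0.056644 = 0.177952 ≈ 0.1780 m^2

0.1780 m^2


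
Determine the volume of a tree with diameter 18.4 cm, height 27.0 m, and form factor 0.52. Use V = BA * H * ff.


(D/200)^2 = (18.4/200)^2 = 0.092^2 = 0.008464
BA = 3.141593 * 0.008464 = 0.0265904 m^2
V = 0.0265904 * 27.0 * 0.52 = 0.373329 ≈ 0.373 m^3

0.373 m^3


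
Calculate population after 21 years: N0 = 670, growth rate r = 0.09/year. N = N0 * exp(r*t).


r*t = 0.09 * 21 = 1.89
exp(1.89) = 6.61937
N = 670 * 6.61937 = 4434.98 ≈ 4435

4435


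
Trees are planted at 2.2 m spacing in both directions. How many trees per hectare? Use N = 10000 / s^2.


N = 10000 / 2.2^2 = 10000 / 4.84 = 2066.12 ≈ 2066 trees/ha

2066 trees/ha


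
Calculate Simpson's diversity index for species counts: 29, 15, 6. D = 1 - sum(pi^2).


Total N = 29 + 15 + 6 = 50
Per-species terms:
  p = 29/50 = 0.580000; p^2 = 0.580000^2 = 0.336400
  p = 15/50 = 0.300000; p^2 = 0.300000^2 = 0.090000
  p = 6/50 = 0.120000; p^2 = 0.120000^2 = 0.014400
sum(p^2) = 0.336400 + 0.090000 + 0.014400 = 0.440800
D = 1 - 0.440800 = 0.559200 ≈ 0.5592

0.5592


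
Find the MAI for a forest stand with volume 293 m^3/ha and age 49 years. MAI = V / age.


MAI = 293 / 49 = 5.9796 ≈ 5.98 m^3/ha/yr

5.98 m^3/ha/yr


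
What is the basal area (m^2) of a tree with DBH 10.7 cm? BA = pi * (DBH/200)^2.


D/200 = 10.7/200 = 0.0535 m
(D/200)^2 = 0.0535^2 = 0.00286225
BA = 3.141593 * 0.00286225 = 0.00899202 ≈ 0.0090 m^2

0.0090 m^2


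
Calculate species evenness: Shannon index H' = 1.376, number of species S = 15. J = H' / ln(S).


ln(15) = 2.70805
J = H' / ln(S) = 1.376 / 2.70805 = 0.508115 ≈ 0.5081

0.5081


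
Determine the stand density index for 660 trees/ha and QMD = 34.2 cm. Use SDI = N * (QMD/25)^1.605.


QMD/25 = 34.2/25 = 1.368
(1.368)^1.605 = exp(1.605 * ln(1.368)) = exp(1.605 * 0.313350) = exp(0.502927) = 1.65355
SDI = 660 * 1.65355 = 1091.34 ≈ 1091

1091


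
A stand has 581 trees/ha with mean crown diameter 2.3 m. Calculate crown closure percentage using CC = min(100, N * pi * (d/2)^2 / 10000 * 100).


(d/2)^2 = (2.3/2)^2 = 1.15^2 = 1.3225
Crown area = 3.141593 * 1.3225 = 4.15476 m^2
N * area / 10000 * 100 = 581 * 4.15476 / 10000 * 100 = 24.1392
CC = min(100, 24.1392) = 24.1392 ≈ 24.1%

24.1%


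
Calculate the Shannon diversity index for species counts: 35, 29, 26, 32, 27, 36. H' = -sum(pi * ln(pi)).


Total N = 35 + 29 + 26 + 32 + 27 + 36 = 185
Per-species terms:
  p = 35/185 = 0.189189; ln(p) = -1.665009; p*ln(p) = 0.189189 * (-1.665009) = -0.315001
  p = 29/185 = 0.156757; ln(p) = -1.853058; p*ln(p) = 0.156757 * (-1.853058) = -0.290480
  p = 26/185 = 0.140541; ln(p) = -1.962256; p*ln(p) = 0.140541 * (-1.962256) = -0.275777
  p = 32/185 = 0.172973; ln(p) = -1.754620; p*ln(p) = 0.172973 * (-1.754620) = -0.303502
  p = 27/185 = 0.145946; ln(p) = -1.924519; p*ln(p) = 0.145946 * (-1.924519) = -0.280876
  p = 36/185 = 0.194595; ln(p) = -1.636835; p*ln(p) = 0.194595 * (-1.636835) = -0.318520
sum(p*ln(p)) = (-0.315001) + (-0.290480) + (-0.275777) + (-0.303502) + (-0.280876) + (-0.318520) = -1.784156
H' = -(-1.784156) = 1.784156 ≈ 1.7842

1.7842


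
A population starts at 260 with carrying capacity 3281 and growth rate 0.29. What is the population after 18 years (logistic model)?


(K - N0)/N0 = (3281 - 260)/260 = 3021/260 = 11.6192
r*t = 0.29 * 18 = 5.22; exp(-5.22) = 0.00540733
11.6192 * 0.00540733 = 0.0628288
1 + 0.0628288 = 1.06283
N = 3281 / 1.06283 = 3087.04 ≈ 3087

3087


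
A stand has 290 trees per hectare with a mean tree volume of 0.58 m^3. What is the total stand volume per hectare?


V_stand = 290 * 0.58 = 168.2 m^3/ha

168.2 m^3/ha


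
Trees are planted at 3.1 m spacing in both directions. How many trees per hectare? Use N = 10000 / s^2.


N = 10000 / 3.1^2 = 10000 / 9.61 = 1040.58 ≈ 1041 trees/ha

1041 trees/ha


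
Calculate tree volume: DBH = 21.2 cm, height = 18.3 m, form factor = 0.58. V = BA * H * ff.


(D/200)^2 = (21.2/200)^2 = 0.106^2 = 0.011236
BA = 3.141593 * 0.011236 = 0.0352989 m^2
V = 0.0352989 * 18.3 * 0.58 = 0.374663 ≈ 0.375 m^3

0.375 m^3


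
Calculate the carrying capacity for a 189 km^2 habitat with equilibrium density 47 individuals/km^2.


K = 47 * 189 = 8883 individuals

8883 individuals


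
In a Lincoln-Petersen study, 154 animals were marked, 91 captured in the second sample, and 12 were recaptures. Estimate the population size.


N = M * C / R = 154 * 91 / 12 = 14014 / 12 = 1167.83 ≈ 1168

1168 individuals


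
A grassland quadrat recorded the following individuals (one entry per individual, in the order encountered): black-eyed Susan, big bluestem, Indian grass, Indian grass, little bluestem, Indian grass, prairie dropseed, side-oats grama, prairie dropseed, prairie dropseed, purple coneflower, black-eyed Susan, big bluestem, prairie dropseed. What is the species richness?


Total individuals logged = 14
Distinct species (count of individuals): black-eyed Susan (2), big bluestem (2), Indian grass (3), little bluestem (1), prairie dropseed (4), side-oats grama (1), purple coneflower (1)
Species richness = number of distinct species = 7

7


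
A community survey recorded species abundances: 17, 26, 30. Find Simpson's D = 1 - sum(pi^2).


Total N = 17 + 26 + 30 = 73
Per-species terms:
  p = 17/73 = 0.232877; p^2 = 0.232877^2 = 0.054232
  p = 26/73 = 0.356164; p^2 = 0.356164^2 = 0.126853
  p = 30/73 = 0.410959; p^2 = 0.410959^2 = 0.168887
sum(p^2) = 0.054232 + 0.126853 + 0.168887 = 0.349972
D = 1 - 0.349972 = 0.650028 ≈ 0.6500

0.6500


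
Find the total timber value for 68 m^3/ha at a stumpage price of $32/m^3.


Value = 68 * 32 = $2176/ha

$2176/ha


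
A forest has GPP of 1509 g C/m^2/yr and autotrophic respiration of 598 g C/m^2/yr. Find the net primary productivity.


NPP = GPP - Ra = 1509 - 598 = 911 g C/m^2/yr

911 g C/m^2/yr


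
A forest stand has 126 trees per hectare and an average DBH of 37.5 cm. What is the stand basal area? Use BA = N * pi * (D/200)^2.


(D/200)^2 = (37.5/200)^2 = 0.1875^2 = 0.03515625
Individual BA = 3.141593 * 0.03515625 = 0.110447 m^2
Stand BA = 126 * 0.110447 = 13.9163 ≈ 13.92 m^2/ha

13.92 m^2/ha


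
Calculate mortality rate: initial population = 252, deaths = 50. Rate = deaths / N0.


Mortality rate = 50 / 252 = 0.198413 ≈ 0.1984

0.1984


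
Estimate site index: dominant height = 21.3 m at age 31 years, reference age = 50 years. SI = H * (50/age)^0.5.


50/31 = 1.61290
(1.61290)^0.5 = 1.27000
SI = 21.3 * 1.27000 = 27.0510 ≈ 27.1 m

27.1 m


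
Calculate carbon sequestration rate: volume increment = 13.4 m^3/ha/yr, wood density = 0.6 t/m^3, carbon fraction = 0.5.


C = 13.4 * 0.6 * 0.5 = 4.02 t C/ha/yr

4.02 t C/ha/yr


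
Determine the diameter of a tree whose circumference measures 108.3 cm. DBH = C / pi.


DBH = C / pi = 108.3 / 3.141593 = 34.4730 ≈ 34.47 cm

34.47 cm


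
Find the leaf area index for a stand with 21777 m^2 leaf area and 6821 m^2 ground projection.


LAI = 21777 / 6821 = 3.1926 ≈ 3.19

3.19


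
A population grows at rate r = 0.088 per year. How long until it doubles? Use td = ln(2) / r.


td = ln(2) / 0.088 = 0.693147 / 0.088 = 7.87667 ≈ 7.9 years

7.9 years


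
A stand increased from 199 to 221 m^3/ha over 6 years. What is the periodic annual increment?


PAI = (V2 - V1) / period = (221 - 199) / 6 = 22 / 6 = 3.6667 ≈ 3.67 m^3/ha/yr

3.67 m^3/ha/yr


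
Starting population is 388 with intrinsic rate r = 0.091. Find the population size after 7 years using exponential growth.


r*t = 0.091 * 7 = 0.637
exp(0.637) = 1.89080
N = 388 * 1.89080 = 733.630 ≈ 734

734


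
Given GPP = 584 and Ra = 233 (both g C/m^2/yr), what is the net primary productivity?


NPP = GPP - Ra = 584 - 233 = 351 g C/m^2/yr

351 g C/m^2/yr


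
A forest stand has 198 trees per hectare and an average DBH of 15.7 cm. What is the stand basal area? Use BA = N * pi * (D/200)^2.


(D/200)^2 = (15.7/200)^2 = 0.0785^2 = 0.00616225
Individual BA = 3.141593 * 0.00616225 = 0.0193593 m^2
Stand BA = 198 * 0.0193593 = 3.83314 ≈ 3.83 m^2/ha

3.83 m^2/ha


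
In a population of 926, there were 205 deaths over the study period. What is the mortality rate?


Mortality rate = 205 / 926 = 0.221382 ≈ 0.2214

0.2214


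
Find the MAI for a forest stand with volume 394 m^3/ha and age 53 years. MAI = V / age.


MAI = 394 / 53 = 7.4340 ≈ 7.43 m^3/ha/yr

7.43 m^3/ha/yr


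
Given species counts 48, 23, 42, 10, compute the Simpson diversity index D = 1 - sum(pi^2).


Total N = 48 + 23 + 42 + 10 = 123
Per-species terms:
  p = 48/123 = 0.390244; p^2 = 0.390244^2 = 0.152290
  p = 23/123 = 0.186992; p^2 = 0.186992^2 = 0.034966
  p = 42/123 = 0.341463; p^2 = 0.341463^2 = 0.116597
  p = 10/123 = 0.081301; p^2 = 0.081301^2 = 0.006610
sum(p^2) = 0.152290 + 0.034966 + 0.116597 + 0.006610 = 0.310463
D = 1 - 0.310463 = 0.689537 ≈ 0.6895

0.6895


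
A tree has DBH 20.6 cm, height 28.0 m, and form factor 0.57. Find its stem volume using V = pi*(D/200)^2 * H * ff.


(D/200)^2 = (20.6/200)^2 = 0.103^2 = 0.010609
BA = 3.141593 * 0.010609 = 0.0333292 m^2
V = 0.0333292 * 28.0 * 0.57 = 0.531934 ≈ 0.532 m^3

0.532 m^3


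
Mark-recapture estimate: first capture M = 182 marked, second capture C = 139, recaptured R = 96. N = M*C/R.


N = M * C / R = 182 * 139 / 96 = 25298 / 96 = 263.52 ≈ 264

264 individuals


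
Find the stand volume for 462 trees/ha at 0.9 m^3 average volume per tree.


V_stand = 462 * 0.9 = 415.8 m^3/ha

415.8 m^3/ha


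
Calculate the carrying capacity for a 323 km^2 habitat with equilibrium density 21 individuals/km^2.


K = 21 * 323 = 6783 individuals

6783 individuals


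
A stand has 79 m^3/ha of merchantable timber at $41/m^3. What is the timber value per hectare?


Value = 79 * 41 = $3239/ha

$3239/ha


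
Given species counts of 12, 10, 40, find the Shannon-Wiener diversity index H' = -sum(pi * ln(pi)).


Total N = 12 + 10 + 40 = 62
Per-species terms:
  p = 12/62 = 0.193548; ln(p) = -1.642230; p*ln(p) = 0.193548 * (-1.642230) = -0.317850
  p = 10/62 = 0.161290; ln(p) = -1.824551; p*ln(p) = 0.161290 * (-1.824551) = -0.294282
  p = 40/62 = 0.645161; ln(p) = -0.438255; p*ln(p) = 0.645161 * (-0.438255) = -0.282745
sum(p*ln(p)) = (-0.317850) + (-0.294282) + (-0.282745) = -0.894877
H' = -(-0.894877) = 0.894877 ≈ 0.8949

0.8949


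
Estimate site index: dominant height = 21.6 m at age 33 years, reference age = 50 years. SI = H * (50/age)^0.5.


50/33 = 1.51515
(1.51515)^0.5 = 1.23091
SI = 21.6 * 1.23091 = 26.5877 ≈ 26.6 m

26.6 m


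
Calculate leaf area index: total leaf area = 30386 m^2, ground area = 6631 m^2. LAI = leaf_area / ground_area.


LAI = 30386 / 6631 = 4.5824 ≈ 4.58

4.58


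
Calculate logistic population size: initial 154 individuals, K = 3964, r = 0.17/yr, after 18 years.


(K - N0)/N0 = (3964 - 154)/154 = 3810/154 = 24.7403
r*t = 0.17 * 18 = 3.06; exp(-3.06) = 0.0468877
24.7403 * 0.0468877 = 1.16002
1 + 1.16002 = 2.16002
N = 3964 / 2.16002 = 1835.17 ≈ 1835

1835


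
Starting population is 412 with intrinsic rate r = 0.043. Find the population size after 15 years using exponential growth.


r*t = 0.043 * 15 = 0.645
exp(0.645) = 1.90599
N = 412 * 1.90599 = 785.268 ≈ 785

785


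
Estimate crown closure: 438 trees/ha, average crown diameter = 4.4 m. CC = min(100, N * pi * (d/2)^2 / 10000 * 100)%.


(d/2)^2 = (4.4/2)^2 = 2.2^2 = 4.84
Crown area = 3.141593 * 4.84 = 15.2053 m^2
N * area / 10000 * 100 = 438 * 15.2053 / 10000 * 100 = 66.5992
CC = min(100, 66.5992) = 66.5992 ≈ 66.6%

66.6%


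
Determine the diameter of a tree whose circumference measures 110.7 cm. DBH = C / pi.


DBH = C / pi = 110.7 / 3.141593 = 35.2369 ≈ 35.24 cm

35.24 cm


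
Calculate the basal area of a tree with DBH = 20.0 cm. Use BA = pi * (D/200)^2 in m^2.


D/200 = 20.0/200 = 0.1 m
(D/200)^2 = 0.1^2 = 0.01
BA = 3.141593 * 0.01 = 0.0314159 ≈ 0.0314 m^2

0.0314 m^2


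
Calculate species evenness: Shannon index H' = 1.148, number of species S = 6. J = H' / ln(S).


ln(6) = 1.79176
J = H' / ln(S) = 1.148 / 1.79176 = 0.640711 ≈ 0.6407

0.6407


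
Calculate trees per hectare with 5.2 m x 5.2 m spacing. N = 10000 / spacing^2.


N = 10000 / 5.2^2 = 10000 / 27.04 = 369.822 ≈ 370 trees/ha

370 trees/ha


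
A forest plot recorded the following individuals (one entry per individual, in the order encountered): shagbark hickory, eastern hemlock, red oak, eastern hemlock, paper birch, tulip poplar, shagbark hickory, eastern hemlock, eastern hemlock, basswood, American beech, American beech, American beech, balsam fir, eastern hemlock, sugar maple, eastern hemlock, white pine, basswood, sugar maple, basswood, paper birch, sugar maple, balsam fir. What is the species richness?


Total individuals logged = 24
Distinct species (count of individuals): shagbark hickory (2), eastern hemlock (6), red oak (1), paper birch (2), tulip poplar (1), basswood (3), American beech (3), balsam fir (2), sugar maple (3), white pine (1)
Species richness = number of distinct species = 10

10


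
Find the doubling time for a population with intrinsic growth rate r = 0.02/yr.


td = ln(2) / 0.02 = 0.693147 / 0.02 = 34.6574 ≈ 34.7 years

34.7 years


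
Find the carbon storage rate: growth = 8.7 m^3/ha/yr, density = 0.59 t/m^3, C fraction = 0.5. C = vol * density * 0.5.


C = 8.7 * 0.59 * 0.5 = 2.5665 ≈ 2.57 t C/ha/yr

2.57 t C/ha/yr


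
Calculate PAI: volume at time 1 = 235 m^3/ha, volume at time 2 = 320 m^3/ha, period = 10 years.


PAI = (V2 - V1) / period = (320 - 235) / 10 = 85 / 10 = 8.50 m^3/ha/yr

8.50 m^3/ha/yr


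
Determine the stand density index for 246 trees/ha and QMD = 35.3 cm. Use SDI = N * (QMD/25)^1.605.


QMD/25 = 35.3/25 = 1.412
(1.412)^1.605 = exp(1.605 * ln(1.412)) = exp(1.605 * 0.345007) = exp(0.553736) = 1.73974
SDI = 246 * 1.73974 = 427.976 ≈ 428

428


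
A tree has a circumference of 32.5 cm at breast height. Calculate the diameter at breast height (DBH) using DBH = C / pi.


DBH = C / pi = 32.5 / 3.141593 = 10.3451 ≈ 10.35 cm

10.35 cm


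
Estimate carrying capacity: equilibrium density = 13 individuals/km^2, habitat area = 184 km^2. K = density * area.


K = 13 * 184 = 2392 individuals

2392 individuals


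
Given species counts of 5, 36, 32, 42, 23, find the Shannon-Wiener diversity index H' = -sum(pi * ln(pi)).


Total N = 5 + 36 + 32 + 42 + 23 = 138
Per-species terms:
  p = 5/138 = 0.036232; ln(p) = -3.317813; p*ln(p) = 0.036232 * (-3.317813) = -0.120211
  p = 36/138 = 0.260870; ln(p) = -1.343733; p*ln(p) = 0.260870 * (-1.343733) = -0.350540
  p = 32/138 = 0.231884; ln(p) = -1.461518; p*ln(p) = 0.231884 * (-1.461518) = -0.338903
  p = 42/138 = 0.304348; ln(p) = -1.189583; p*ln(p) = 0.304348 * (-1.189583) = -0.362047
  p = 23/138 = 0.166667; ln(p) = -1.791757; p*ln(p) = 0.166667 * (-1.791757) = -0.298627
sum(p*ln(p)) = (-0.120211) + (-0.350540) + (-0.338903) + (-0.362047) + (-0.298627) = -1.470328
H' = -(-1.470328) = 1.470328 ≈ 1.4703

1.4703


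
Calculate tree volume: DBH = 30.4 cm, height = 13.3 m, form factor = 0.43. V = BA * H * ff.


(D/200)^2 = (30.4/200)^2 = 0.152^2 = 0.023104
BA = 3.141593 * 0.023104 = 0.0725834 m^2
V = 0.0725834 * 13.3 * 0.43 = 0.415104 ≈ 0.415 m^3

0.415 m^3


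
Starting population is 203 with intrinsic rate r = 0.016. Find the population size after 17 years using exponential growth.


r*t = 0.016 * 17 = 0.272
exp(0.272) = 1.31259
N = 203 * 1.31259 = 266.456 ≈ 266

266


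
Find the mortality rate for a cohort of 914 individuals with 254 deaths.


Mortality rate = 254 / 914 = 0.277899 ≈ 0.2779

0.2779


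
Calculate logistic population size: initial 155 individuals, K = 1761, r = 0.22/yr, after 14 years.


(K - N0)/N0 = (1761 - 155)/155 = 1606/155 = 10.3613
r*t = 0.22 * 14 = 3.08; exp(-3.08) = 0.0459593
10.3613 * 0.0459593 = 0.476198
1 + 0.476198 = 1.47620
N = 1761 / 1.47620 = 1192.93 ≈ 1193

1193
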